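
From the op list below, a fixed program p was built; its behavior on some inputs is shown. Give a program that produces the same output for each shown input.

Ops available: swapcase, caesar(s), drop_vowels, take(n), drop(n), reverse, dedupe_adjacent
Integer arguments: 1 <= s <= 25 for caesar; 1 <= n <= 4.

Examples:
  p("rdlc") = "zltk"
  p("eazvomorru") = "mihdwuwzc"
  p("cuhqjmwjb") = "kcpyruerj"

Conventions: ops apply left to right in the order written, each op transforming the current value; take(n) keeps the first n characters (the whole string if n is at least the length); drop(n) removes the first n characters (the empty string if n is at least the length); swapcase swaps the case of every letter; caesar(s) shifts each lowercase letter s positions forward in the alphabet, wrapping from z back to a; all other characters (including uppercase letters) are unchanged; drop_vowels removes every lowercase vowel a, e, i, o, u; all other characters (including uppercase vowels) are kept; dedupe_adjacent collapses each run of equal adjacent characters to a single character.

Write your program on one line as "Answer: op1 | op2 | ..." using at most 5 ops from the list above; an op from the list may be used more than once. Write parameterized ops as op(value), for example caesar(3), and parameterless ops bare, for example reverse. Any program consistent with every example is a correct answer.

dedupe_adjacent | reverse | caesar(8) | reverse

Check, running the answer program on each example:
  "rdlc" -> "rdlc" -> "cldr" -> "ktlz" -> "zltk"
  "eazvomorru" -> "eazvomoru" -> "uromovzae" -> "czwuwdhim" -> "mihdwuwzc"
  "cuhqjmwjb" -> "cuhqjmwjb" -> "bjwmjqhuc" -> "jreurypck" -> "kcpyruerj"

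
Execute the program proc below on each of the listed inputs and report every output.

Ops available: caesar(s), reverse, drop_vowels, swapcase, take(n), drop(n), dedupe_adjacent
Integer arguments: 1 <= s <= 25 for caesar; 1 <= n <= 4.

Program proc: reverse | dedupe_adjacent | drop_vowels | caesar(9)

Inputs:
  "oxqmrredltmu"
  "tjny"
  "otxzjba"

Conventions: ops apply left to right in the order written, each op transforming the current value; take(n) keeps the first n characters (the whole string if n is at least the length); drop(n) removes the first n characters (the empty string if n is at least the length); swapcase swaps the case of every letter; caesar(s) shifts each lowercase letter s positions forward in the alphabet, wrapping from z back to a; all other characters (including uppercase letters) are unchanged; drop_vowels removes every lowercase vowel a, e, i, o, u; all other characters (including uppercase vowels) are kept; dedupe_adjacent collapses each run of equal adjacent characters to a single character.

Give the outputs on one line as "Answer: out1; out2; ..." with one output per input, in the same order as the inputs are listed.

Execution, op by op:
  "oxqmrredltmu" -> "umtlderrmqxo" -> "umtldermqxo" -> "mtldrmqx" -> "vcumavzg"
  "tjny" -> "ynjt" -> "ynjt" -> "ynjt" -> "hwsc"
  "otxzjba" -> "abjzxto" -> "abjzxto" -> "bjzxt" -> "ksigc"

"vcumavzg"; "hwsc"; "ksigc"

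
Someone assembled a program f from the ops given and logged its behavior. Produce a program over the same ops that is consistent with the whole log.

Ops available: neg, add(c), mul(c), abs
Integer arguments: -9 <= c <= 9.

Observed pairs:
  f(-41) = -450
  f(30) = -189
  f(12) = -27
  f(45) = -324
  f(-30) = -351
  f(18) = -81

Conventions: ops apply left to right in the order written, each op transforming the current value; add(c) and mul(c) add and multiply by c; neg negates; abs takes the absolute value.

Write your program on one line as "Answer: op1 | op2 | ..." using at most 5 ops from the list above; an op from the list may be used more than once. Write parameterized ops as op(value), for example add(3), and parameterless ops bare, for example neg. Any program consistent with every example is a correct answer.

neg | add(9) | abs | mul(-9)

Check, running the answer program on each example:
  -41 -> 41 -> 50 -> 50 -> -450
  30 -> -30 -> -21 -> 21 -> -189
  12 -> -12 -> -3 -> 3 -> -27
  45 -> -45 -> -36 -> 36 -> -324
  -30 -> 30 -> 39 -> 39 -> -351
  18 -> -18 -> -9 -> 9 -> -81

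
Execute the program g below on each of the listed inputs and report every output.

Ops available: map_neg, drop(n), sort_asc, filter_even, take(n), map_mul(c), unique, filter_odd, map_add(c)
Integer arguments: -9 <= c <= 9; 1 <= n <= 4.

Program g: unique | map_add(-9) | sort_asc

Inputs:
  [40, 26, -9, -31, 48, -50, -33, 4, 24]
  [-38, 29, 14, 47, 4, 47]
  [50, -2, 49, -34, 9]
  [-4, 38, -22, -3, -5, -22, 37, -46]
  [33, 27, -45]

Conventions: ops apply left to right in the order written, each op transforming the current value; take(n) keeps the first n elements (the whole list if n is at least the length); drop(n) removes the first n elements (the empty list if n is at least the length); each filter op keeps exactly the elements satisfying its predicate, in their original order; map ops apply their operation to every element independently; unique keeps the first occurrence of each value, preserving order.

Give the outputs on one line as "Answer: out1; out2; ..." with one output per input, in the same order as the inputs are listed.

[-59, -42, -40, -18, -5, 15, 17, 31, 39]; [-47, -5, 5, 20, 38]; [-43, -11, 0, 40, 41]; [-55, -31, -14, -13, -12, 28, 29]; [-54, 18, 24]

Execution, op by op:
  [40, 26, -9, -31, 48, -50, -33, 4, 24] -> [40, 26, -9, -31, 48, -50, -33, 4, 24] -> [31, 17, -18, -40, 39, -59, -42, -5, 15] -> [-59, -42, -40, -18, -5, 15, 17, 31, 39]
  [-38, 29, 14, 47, 4, 47] -> [-38, 29, 14, 47, 4] -> [-47, 20, 5, 38, -5] -> [-47, -5, 5, 20, 38]
  [50, -2, 49, -34, 9] -> [50, -2, 49, -34, 9] -> [41, -11, 40, -43, 0] -> [-43, -11, 0, 40, 41]
  [-4, 38, -22, -3, -5, -22, 37, -46] -> [-4, 38, -22, -3, -5, 37, -46] -> [-13, 29, -31, -12, -14, 28, -55] -> [-55, -31, -14, -13, -12, 28, 29]
  [33, 27, -45] -> [33, 27, -45] -> [24, 18, -54] -> [-54, 18, 24]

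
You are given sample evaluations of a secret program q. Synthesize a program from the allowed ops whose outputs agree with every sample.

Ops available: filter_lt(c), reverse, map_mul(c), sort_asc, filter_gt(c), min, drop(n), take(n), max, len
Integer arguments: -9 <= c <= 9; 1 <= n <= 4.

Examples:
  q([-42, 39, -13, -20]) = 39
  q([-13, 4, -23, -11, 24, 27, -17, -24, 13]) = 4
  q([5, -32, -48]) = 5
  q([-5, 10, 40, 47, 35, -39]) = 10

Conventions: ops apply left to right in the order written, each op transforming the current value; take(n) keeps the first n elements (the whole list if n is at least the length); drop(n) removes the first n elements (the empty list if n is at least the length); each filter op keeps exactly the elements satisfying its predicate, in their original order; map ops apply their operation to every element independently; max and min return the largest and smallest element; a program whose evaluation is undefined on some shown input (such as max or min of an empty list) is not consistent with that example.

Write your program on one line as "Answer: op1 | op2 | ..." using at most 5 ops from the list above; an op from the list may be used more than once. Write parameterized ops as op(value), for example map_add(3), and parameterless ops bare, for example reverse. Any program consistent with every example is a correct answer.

take(4) | filter_gt(-5) | reverse | min

Check, running the answer program on each example:
  [-42, 39, -13, -20] -> [-42, 39, -13, -20] -> [39] -> [39] -> 39
  [-13, 4, -23, -11, 24, 27, -17, -24, 13] -> [-13, 4, -23, -11] -> [4] -> [4] -> 4
  [5, -32, -48] -> [5, -32, -48] -> [5] -> [5] -> 5
  [-5, 10, 40, 47, 35, -39] -> [-5, 10, 40, 47] -> [10, 40, 47] -> [47, 40, 10] -> 10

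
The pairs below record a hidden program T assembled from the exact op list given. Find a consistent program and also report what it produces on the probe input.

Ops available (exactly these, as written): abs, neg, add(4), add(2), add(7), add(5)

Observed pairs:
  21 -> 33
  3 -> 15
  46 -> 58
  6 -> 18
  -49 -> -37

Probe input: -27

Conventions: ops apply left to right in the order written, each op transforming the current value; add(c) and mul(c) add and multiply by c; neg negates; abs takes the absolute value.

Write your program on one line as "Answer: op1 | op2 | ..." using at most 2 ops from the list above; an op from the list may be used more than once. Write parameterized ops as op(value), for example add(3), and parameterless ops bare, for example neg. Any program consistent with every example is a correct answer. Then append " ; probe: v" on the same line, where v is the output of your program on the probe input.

add(5) | add(7) ; probe: -15

Check, running the answer program on each example:
  21 -> 26 -> 33
  3 -> 8 -> 15
  46 -> 51 -> 58
  6 -> 11 -> 18
  -49 -> -44 -> -37
  probe: -27 -> -22 -> -15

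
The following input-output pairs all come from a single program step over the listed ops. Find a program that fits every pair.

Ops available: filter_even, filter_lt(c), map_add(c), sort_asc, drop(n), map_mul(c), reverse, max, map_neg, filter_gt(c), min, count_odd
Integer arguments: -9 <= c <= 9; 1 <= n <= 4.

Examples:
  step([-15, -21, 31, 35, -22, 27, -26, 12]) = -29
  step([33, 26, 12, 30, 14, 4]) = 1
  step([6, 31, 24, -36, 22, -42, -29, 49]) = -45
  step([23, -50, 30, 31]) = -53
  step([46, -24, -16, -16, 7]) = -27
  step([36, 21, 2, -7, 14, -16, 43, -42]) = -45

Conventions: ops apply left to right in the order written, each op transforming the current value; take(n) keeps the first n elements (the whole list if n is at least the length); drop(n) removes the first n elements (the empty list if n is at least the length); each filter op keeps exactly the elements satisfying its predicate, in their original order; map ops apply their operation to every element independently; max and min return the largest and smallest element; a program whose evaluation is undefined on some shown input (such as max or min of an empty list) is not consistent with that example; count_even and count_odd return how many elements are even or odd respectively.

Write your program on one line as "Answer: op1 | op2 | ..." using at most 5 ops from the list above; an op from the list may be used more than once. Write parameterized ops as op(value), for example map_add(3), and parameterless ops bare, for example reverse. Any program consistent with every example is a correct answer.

map_add(-2) | sort_asc | map_add(-1) | min

Check, running the answer program on each example:
  [-15, -21, 31, 35, -22, 27, -26, 12] -> [-17, -23, 29, 33, -24, 25, -28, 10] -> [-28, -24, -23, -17, 10, 25, 29, 33] -> [-29, -25, -24, -18, 9, 24, 28, 32] -> -29
  [33, 26, 12, 30, 14, 4] -> [31, 24, 10, 28, 12, 2] -> [2, 10, 12, 24, 28, 31] -> [1, 9, 11, 23, 27, 30] -> 1
  [6, 31, 24, -36, 22, -42, -29, 49] -> [4, 29, 22, -38, 20, -44, -31, 47] -> [-44, -38, -31, 4, 20, 22, 29, 47] -> [-45, -39, -32, 3, 19, 21, 28, 46] -> -45
  [23, -50, 30, 31] -> [21, -52, 28, 29] -> [-52, 21, 28, 29] -> [-53, 20, 27, 28] -> -53
  [46, -24, -16, -16, 7] -> [44, -26, -18, -18, 5] -> [-26, -18, -18, 5, 44] -> [-27, -19, -19, 4, 43] -> -27
  [36, 21, 2, -7, 14, -16, 43, -42] -> [34, 19, 0, -9, 12, -18, 41, -44] -> [-44, -18, -9, 0, 12, 19, 34, 41] -> [-45, -19, -10, -1, 11, 18, 33, 40] -> -45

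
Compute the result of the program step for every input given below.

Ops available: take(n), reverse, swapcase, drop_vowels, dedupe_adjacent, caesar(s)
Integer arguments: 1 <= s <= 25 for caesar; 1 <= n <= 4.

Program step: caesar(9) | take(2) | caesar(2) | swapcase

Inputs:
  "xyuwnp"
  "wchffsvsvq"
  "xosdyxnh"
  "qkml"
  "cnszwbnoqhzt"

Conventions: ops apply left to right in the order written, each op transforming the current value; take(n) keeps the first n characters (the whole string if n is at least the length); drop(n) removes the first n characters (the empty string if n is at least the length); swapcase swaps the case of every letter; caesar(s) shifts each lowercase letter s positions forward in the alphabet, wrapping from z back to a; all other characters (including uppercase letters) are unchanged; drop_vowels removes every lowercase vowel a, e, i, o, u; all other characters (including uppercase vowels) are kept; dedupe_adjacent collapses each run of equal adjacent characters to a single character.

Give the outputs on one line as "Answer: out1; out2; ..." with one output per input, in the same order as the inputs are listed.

"IJ"; "HN"; "IZ"; "BV"; "NY"

Execution, op by op:
  "xyuwnp" -> "ghdfwy" -> "gh" -> "ij" -> "IJ"
  "wchffsvsvq" -> "flqoobebez" -> "fl" -> "hn" -> "HN"
  "xosdyxnh" -> "gxbmhgwq" -> "gx" -> "iz" -> "IZ"
  "qkml" -> "ztvu" -> "zt" -> "bv" -> "BV"
  "cnszwbnoqhzt" -> "lwbifkwxzqic" -> "lw" -> "ny" -> "NY"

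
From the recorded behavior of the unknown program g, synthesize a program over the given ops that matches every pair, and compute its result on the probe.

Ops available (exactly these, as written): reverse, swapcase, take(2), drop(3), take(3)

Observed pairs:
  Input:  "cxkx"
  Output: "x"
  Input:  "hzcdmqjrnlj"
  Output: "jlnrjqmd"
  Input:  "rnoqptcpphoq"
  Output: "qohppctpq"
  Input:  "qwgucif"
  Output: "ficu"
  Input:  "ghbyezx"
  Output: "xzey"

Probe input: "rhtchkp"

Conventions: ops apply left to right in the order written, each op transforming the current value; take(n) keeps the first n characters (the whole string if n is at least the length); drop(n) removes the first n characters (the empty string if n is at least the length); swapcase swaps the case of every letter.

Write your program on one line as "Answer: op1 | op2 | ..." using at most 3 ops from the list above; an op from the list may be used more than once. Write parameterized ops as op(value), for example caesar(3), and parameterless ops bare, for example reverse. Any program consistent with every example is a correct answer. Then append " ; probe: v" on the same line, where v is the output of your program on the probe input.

drop(3) | reverse ; probe: "pkhc"

Check, running the answer program on each example:
  "cxkx" -> "x" -> "x"
  "hzcdmqjrnlj" -> "dmqjrnlj" -> "jlnrjqmd"
  "rnoqptcpphoq" -> "qptcpphoq" -> "qohppctpq"
  "qwgucif" -> "ucif" -> "ficu"
  "ghbyezx" -> "yezx" -> "xzey"
  probe: "rhtchkp" -> "chkp" -> "pkhc"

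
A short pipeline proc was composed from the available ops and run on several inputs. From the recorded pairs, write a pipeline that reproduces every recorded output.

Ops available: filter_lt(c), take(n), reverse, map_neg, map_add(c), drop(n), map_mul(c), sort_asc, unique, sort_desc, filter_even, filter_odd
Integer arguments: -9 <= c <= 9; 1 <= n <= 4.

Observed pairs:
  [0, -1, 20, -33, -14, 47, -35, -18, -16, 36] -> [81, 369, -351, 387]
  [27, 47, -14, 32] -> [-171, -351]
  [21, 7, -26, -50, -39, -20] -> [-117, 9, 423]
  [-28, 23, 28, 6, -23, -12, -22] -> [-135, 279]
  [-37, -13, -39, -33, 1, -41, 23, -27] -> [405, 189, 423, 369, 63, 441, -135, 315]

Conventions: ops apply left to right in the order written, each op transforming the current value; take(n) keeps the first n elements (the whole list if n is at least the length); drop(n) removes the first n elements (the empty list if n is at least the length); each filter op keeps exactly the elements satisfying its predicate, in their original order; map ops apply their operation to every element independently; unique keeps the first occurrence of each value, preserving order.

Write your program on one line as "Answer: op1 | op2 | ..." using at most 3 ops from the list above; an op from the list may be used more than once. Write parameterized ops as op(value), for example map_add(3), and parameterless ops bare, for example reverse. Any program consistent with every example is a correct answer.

map_add(-8) | map_mul(-9) | filter_odd

Check, running the answer program on each example:
  [0, -1, 20, -33, -14, 47, -35, -18, -16, 36] -> [-8, -9, 12, -41, -22, 39, -43, -26, -24, 28] -> [72, 81, -108, 369, 198, -351, 387, 234, 216, -252] -> [81, 369, -351, 387]
  [27, 47, -14, 32] -> [19, 39, -22, 24] -> [-171, -351, 198, -216] -> [-171, -351]
  [21, 7, -26, -50, -39, -20] -> [13, -1, -34, -58, -47, -28] -> [-117, 9, 306, 522, 423, 252] -> [-117, 9, 423]
  [-28, 23, 28, 6, -23, -12, -22] -> [-36, 15, 20, -2, -31, -20, -30] -> [324, -135, -180, 18, 279, 180, 270] -> [-135, 279]
  [-37, -13, -39, -33, 1, -41, 23, -27] -> [-45, -21, -47, -41, -7, -49, 15, -35] -> [405, 189, 423, 369, 63, 441, -135, 315] -> [405, 189, 423, 369, 63, 441, -135, 315]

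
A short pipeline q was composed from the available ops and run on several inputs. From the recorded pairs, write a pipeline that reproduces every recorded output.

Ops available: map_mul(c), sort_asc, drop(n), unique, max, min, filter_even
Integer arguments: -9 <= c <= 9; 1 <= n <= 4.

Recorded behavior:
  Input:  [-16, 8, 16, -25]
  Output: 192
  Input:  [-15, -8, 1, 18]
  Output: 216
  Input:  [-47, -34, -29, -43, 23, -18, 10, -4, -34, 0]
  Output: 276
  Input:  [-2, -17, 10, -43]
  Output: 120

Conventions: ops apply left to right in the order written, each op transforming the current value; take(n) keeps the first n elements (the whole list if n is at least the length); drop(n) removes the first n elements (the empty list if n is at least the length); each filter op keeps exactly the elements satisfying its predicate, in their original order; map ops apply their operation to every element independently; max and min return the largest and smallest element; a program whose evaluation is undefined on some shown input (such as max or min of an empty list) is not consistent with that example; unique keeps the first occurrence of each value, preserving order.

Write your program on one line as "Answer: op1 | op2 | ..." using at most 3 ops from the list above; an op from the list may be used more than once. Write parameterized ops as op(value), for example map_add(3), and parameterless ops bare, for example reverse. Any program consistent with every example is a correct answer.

map_mul(2) | map_mul(6) | max

Check, running the answer program on each example:
  [-16, 8, 16, -25] -> [-32, 16, 32, -50] -> [-192, 96, 192, -300] -> 192
  [-15, -8, 1, 18] -> [-30, -16, 2, 36] -> [-180, -96, 12, 216] -> 216
  [-47, -34, -29, -43, 23, -18, 10, -4, -34, 0] -> [-94, -68, -58, -86, 46, -36, 20, -8, -68, 0] -> [-564, -408, -348, -516, 276, -216, 120, -48, -408, 0] -> 276
  [-2, -17, 10, -43] -> [-4, -34, 20, -86] -> [-24, -204, 120, -516] -> 120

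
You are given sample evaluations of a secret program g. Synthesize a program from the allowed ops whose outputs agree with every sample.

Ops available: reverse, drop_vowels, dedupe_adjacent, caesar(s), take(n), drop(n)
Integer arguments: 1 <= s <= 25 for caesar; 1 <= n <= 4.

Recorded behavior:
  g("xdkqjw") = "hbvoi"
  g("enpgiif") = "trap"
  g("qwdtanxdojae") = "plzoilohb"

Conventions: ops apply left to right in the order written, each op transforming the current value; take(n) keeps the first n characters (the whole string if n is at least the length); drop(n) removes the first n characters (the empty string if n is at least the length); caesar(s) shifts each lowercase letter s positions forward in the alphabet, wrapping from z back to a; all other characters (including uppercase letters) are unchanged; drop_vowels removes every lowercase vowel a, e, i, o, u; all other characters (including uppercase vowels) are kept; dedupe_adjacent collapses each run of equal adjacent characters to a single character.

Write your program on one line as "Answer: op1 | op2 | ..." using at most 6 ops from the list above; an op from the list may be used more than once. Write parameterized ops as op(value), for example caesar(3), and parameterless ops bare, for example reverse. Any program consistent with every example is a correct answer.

caesar(15) | caesar(6) | drop_vowels | reverse | dedupe_adjacent | caesar(16)

Check, running the answer program on each example:
  "xdkqjw" -> "mszfyl" -> "syfler" -> "syflr" -> "rlfys" -> "rlfys" -> "hbvoi"
  "enpgiif" -> "tcevxxu" -> "zikbdda" -> "zkbdd" -> "ddbkz" -> "dbkz" -> "trap"
  "qwdtanxdojae" -> "flsipcmsdypt" -> "lryovisyjevz" -> "lryvsyjvz" -> "zvjysvyrl" -> "zvjysvyrl" -> "plzoilohb"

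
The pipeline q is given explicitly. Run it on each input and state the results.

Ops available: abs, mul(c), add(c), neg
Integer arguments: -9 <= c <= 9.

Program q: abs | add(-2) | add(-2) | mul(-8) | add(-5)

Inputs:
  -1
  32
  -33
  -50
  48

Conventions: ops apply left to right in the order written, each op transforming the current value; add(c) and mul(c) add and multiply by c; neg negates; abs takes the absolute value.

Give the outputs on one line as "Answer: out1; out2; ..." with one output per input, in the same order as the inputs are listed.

19; -229; -237; -373; -357

Execution, op by op:
  -1 -> 1 -> -1 -> -3 -> 24 -> 19
  32 -> 32 -> 30 -> 28 -> -224 -> -229
  -33 -> 33 -> 31 -> 29 -> -232 -> -237
  -50 -> 50 -> 48 -> 46 -> -368 -> -373
  48 -> 48 -> 46 -> 44 -> -352 -> -357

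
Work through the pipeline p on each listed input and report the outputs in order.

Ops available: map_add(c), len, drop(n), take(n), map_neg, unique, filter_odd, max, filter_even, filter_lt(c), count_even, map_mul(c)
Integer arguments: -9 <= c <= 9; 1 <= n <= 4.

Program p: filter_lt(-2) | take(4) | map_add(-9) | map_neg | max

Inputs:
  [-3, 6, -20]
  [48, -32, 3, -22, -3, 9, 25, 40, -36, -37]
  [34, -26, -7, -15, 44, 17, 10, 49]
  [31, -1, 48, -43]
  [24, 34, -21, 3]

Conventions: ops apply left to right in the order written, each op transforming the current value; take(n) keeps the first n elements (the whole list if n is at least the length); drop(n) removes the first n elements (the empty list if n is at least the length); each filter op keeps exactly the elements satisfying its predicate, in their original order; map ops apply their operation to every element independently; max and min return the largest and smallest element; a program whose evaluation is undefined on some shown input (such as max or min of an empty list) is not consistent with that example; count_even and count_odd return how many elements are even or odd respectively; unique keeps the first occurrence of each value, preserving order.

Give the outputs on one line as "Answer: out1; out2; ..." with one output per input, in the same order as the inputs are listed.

29; 45; 35; 52; 30

Execution, op by op:
  [-3, 6, -20] -> [-3, -20] -> [-3, -20] -> [-12, -29] -> [12, 29] -> 29
  [48, -32, 3, -22, -3, 9, 25, 40, -36, -37] -> [-32, -22, -3, -36, -37] -> [-32, -22, -3, -36] -> [-41, -31, -12, -45] -> [41, 31, 12, 45] -> 45
  [34, -26, -7, -15, 44, 17, 10, 49] -> [-26, -7, -15] -> [-26, -7, -15] -> [-35, -16, -24] -> [35, 16, 24] -> 35
  [31, -1, 48, -43] -> [-43] -> [-43] -> [-52] -> [52] -> 52
  [24, 34, -21, 3] -> [-21] -> [-21] -> [-30] -> [30] -> 30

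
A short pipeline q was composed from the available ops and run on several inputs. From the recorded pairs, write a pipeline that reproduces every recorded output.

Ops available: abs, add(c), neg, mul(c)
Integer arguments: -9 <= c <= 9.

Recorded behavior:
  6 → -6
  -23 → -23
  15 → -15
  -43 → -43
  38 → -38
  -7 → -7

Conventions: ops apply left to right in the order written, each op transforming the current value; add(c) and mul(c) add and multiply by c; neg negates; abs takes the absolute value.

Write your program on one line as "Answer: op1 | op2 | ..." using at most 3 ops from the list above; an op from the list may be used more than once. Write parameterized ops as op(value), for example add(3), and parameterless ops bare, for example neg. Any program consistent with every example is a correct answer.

abs | neg

Check, running the answer program on each example:
  6 -> 6 -> -6
  -23 -> 23 -> -23
  15 -> 15 -> -15
  -43 -> 43 -> -43
  38 -> 38 -> -38
  -7 -> 7 -> -7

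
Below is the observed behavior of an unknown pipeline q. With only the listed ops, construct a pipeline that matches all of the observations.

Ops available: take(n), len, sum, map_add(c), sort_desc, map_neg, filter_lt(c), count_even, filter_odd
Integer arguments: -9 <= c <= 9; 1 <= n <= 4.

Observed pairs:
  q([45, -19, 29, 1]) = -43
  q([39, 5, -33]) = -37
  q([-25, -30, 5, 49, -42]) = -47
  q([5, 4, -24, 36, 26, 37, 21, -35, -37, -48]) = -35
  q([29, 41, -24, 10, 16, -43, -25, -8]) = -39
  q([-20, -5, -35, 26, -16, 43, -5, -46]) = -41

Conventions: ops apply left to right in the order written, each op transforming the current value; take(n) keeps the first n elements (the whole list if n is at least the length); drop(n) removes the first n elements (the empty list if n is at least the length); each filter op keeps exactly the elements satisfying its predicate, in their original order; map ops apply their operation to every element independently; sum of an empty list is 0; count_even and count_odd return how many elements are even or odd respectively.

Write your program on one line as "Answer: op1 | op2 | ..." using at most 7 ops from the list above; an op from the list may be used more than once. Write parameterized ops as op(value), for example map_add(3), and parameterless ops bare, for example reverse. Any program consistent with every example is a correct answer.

sort_desc | map_add(-2) | map_neg | filter_odd | take(1) | sum

Check, running the answer program on each example:
  [45, -19, 29, 1] -> [45, 29, 1, -19] -> [43, 27, -1, -21] -> [-43, -27, 1, 21] -> [-43, -27, 1, 21] -> [-43] -> -43
  [39, 5, -33] -> [39, 5, -33] -> [37, 3, -35] -> [-37, -3, 35] -> [-37, -3, 35] -> [-37] -> -37
  [-25, -30, 5, 49, -42] -> [49, 5, -25, -30, -42] -> [47, 3, -27, -32, -44] -> [-47, -3, 27, 32, 44] -> [-47, -3, 27] -> [-47] -> -47
  [5, 4, -24, 36, 26, 37, 21, -35, -37, -48] -> [37, 36, 26, 21, 5, 4, -24, -35, -37, -48] -> [35, 34, 24, 19, 3, 2, -26, -37, -39, -50] -> [-35, -34, -24, -19, -3, -2, 26, 37, 39, 50] -> [-35, -19, -3, 37, 39] -> [-35] -> -35
  [29, 41, -24, 10, 16, -43, -25, -8] -> [41, 29, 16, 10, -8, -24, -25, -43] -> [39, 27, 14, 8, -10, -26, -27, -45] -> [-39, -27, -14, -8, 10, 26, 27, 45] -> [-39, -27, 27, 45] -> [-39] -> -39
  [-20, -5, -35, 26, -16, 43, -5, -46] -> [43, 26, -5, -5, -16, -20, -35, -46] -> [41, 24, -7, -7, -18, -22, -37, -48] -> [-41, -24, 7, 7, 18, 22, 37, 48] -> [-41, 7, 7, 37] -> [-41] -> -41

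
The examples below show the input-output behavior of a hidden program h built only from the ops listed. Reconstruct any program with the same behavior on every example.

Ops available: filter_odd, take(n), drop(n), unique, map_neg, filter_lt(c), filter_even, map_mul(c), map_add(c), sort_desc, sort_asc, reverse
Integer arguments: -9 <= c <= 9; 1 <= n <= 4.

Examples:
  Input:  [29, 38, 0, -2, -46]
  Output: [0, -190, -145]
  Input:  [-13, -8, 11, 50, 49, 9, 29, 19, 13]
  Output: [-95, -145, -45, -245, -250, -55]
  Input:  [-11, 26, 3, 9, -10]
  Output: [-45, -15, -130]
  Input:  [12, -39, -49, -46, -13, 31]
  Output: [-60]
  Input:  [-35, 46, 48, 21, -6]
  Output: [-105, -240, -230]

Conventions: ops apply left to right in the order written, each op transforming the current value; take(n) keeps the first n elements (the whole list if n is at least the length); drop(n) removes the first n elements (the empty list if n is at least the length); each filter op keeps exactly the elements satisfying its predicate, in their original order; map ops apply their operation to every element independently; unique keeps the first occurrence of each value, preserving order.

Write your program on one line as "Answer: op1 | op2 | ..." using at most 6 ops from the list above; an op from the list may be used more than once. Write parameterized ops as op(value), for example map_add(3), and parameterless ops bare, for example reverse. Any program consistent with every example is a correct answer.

map_neg | map_mul(5) | reverse | drop(1) | filter_lt(6)

Check, running the answer program on each example:
  [29, 38, 0, -2, -46] -> [-29, -38, 0, 2, 46] -> [-145, -190, 0, 10, 230] -> [230, 10, 0, -190, -145] -> [10, 0, -190, -145] -> [0, -190, -145]
  [-13, -8, 11, 50, 49, 9, 29, 19, 13] -> [13, 8, -11, -50, -49, -9, -29, -19, -13] -> [65, 40, -55, -250, -245, -45, -145, -95, -65] -> [-65, -95, -145, -45, -245, -250, -55, 40, 65] -> [-95, -145, -45, -245, -250, -55, 40, 65] -> [-95, -145, -45, -245, -250, -55]
  [-11, 26, 3, 9, -10] -> [11, -26, -3, -9, 10] -> [55, -130, -15, -45, 50] -> [50, -45, -15, -130, 55] -> [-45, -15, -130, 55] -> [-45, -15, -130]
  [12, -39, -49, -46, -13, 31] -> [-12, 39, 49, 46, 13, -31] -> [-60, 195, 245, 230, 65, -155] -> [-155, 65, 230, 245, 195, -60] -> [65, 230, 245, 195, -60] -> [-60]
  [-35, 46, 48, 21, -6] -> [35, -46, -48, -21, 6] -> [175, -230, -240, -105, 30] -> [30, -105, -240, -230, 175] -> [-105, -240, -230, 175] -> [-105, -240, -230]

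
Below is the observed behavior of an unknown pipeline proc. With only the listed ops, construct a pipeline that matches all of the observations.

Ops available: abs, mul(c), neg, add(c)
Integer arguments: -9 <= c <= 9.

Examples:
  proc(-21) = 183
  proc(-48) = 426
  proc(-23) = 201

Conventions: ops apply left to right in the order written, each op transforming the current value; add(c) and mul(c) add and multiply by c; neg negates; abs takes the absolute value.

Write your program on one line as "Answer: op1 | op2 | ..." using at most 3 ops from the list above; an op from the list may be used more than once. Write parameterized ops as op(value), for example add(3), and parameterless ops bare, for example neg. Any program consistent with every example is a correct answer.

mul(9) | abs | add(-6)

Check, running the answer program on each example:
  -21 -> -189 -> 189 -> 183
  -48 -> -432 -> 432 -> 426
  -23 -> -207 -> 207 -> 201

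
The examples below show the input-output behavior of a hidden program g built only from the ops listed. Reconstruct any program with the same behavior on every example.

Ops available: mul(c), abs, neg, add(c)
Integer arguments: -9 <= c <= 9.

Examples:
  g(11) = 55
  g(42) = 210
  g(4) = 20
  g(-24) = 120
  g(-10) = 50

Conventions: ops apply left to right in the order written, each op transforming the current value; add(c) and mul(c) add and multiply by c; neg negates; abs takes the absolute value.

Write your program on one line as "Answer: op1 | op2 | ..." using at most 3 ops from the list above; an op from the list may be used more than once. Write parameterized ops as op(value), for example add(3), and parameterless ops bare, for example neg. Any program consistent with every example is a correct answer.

abs | mul(-5) | abs

Check, running the answer program on each example:
  11 -> 11 -> -55 -> 55
  42 -> 42 -> -210 -> 210
  4 -> 4 -> -20 -> 20
  -24 -> 24 -> -120 -> 120
  -10 -> 10 -> -50 -> 50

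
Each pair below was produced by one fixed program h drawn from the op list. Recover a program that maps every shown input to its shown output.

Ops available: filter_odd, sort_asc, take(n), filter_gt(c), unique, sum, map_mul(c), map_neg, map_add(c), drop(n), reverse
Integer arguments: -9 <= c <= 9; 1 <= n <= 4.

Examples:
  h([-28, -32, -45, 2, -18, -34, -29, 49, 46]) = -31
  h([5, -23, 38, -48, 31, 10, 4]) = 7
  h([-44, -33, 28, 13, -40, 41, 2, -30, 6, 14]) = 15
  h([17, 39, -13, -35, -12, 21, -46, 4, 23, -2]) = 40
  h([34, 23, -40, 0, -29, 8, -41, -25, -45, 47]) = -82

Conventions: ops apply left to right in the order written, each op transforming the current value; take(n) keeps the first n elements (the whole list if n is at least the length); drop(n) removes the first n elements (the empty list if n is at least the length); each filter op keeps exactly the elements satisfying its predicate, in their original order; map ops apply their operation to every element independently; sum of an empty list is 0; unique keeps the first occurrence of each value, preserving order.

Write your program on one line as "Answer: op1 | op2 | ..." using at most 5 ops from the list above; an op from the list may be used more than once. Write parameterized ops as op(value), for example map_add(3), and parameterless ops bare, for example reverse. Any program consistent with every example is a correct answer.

map_add(1) | map_add(-3) | filter_odd | sum

Check, running the answer program on each example:
  [-28, -32, -45, 2, -18, -34, -29, 49, 46] -> [-27, -31, -44, 3, -17, -33, -28, 50, 47] -> [-30, -34, -47, 0, -20, -36, -31, 47, 44] -> [-47, -31, 47] -> -31
  [5, -23, 38, -48, 31, 10, 4] -> [6, -22, 39, -47, 32, 11, 5] -> [3, -25, 36, -50, 29, 8, 2] -> [3, -25, 29] -> 7
  [-44, -33, 28, 13, -40, 41, 2, -30, 6, 14] -> [-43, -32, 29, 14, -39, 42, 3, -29, 7, 15] -> [-46, -35, 26, 11, -42, 39, 0, -32, 4, 12] -> [-35, 11, 39] -> 15
  [17, 39, -13, -35, -12, 21, -46, 4, 23, -2] -> [18, 40, -12, -34, -11, 22, -45, 5, 24, -1] -> [15, 37, -15, -37, -14, 19, -48, 2, 21, -4] -> [15, 37, -15, -37, 19, 21] -> 40
  [34, 23, -40, 0, -29, 8, -41, -25, -45, 47] -> [35, 24, -39, 1, -28, 9, -40, -24, -44, 48] -> [32, 21, -42, -2, -31, 6, -43, -27, -47, 45] -> [21, -31, -43, -27, -47, 45] -> -82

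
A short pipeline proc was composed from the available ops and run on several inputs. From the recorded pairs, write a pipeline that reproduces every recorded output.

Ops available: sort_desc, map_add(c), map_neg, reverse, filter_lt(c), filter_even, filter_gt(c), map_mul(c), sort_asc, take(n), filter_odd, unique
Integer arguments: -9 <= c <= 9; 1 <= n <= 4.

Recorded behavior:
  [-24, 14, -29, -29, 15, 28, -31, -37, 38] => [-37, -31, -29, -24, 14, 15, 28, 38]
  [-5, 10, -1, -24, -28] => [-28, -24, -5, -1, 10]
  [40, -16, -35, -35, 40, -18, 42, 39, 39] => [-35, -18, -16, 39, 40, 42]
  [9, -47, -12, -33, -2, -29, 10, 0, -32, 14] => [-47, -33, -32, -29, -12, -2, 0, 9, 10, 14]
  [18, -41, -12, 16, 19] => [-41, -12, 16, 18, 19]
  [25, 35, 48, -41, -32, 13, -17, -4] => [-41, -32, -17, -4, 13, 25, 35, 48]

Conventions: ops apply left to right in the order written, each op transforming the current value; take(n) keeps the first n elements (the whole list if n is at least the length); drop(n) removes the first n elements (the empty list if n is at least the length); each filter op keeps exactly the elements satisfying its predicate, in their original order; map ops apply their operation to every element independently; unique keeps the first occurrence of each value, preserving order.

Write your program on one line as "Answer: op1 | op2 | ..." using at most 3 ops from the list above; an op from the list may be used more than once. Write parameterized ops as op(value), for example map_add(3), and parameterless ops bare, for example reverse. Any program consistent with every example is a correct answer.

sort_desc | unique | reverse

Check, running the answer program on each example:
  [-24, 14, -29, -29, 15, 28, -31, -37, 38] -> [38, 28, 15, 14, -24, -29, -29, -31, -37] -> [38, 28, 15, 14, -24, -29, -31, -37] -> [-37, -31, -29, -24, 14, 15, 28, 38]
  [-5, 10, -1, -24, -28] -> [10, -1, -5, -24, -28] -> [10, -1, -5, -24, -28] -> [-28, -24, -5, -1, 10]
  [40, -16, -35, -35, 40, -18, 42, 39, 39] -> [42, 40, 40, 39, 39, -16, -18, -35, -35] -> [42, 40, 39, -16, -18, -35] -> [-35, -18, -16, 39, 40, 42]
  [9, -47, -12, -33, -2, -29, 10, 0, -32, 14] -> [14, 10, 9, 0, -2, -12, -29, -32, -33, -47] -> [14, 10, 9, 0, -2, -12, -29, -32, -33, -47] -> [-47, -33, -32, -29, -12, -2, 0, 9, 10, 14]
  [18, -41, -12, 16, 19] -> [19, 18, 16, -12, -41] -> [19, 18, 16, -12, -41] -> [-41, -12, 16, 18, 19]
  [25, 35, 48, -41, -32, 13, -17, -4] -> [48, 35, 25, 13, -4, -17, -32, -41] -> [48, 35, 25, 13, -4, -17, -32, -41] -> [-41, -32, -17, -4, 13, 25, 35, 48]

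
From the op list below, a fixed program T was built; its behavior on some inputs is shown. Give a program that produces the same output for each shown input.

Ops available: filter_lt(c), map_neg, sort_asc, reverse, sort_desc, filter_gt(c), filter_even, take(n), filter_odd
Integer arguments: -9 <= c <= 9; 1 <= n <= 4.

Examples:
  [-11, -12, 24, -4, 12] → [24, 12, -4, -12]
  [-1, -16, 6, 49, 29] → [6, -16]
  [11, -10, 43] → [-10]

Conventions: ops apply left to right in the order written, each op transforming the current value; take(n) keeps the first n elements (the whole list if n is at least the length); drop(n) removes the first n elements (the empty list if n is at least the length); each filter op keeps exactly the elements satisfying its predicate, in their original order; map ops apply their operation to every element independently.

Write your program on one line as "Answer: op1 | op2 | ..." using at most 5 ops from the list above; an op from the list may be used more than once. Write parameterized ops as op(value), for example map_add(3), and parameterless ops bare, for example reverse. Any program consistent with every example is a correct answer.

sort_desc | sort_asc | filter_even | reverse

Check, running the answer program on each example:
  [-11, -12, 24, -4, 12] -> [24, 12, -4, -11, -12] -> [-12, -11, -4, 12, 24] -> [-12, -4, 12, 24] -> [24, 12, -4, -12]
  [-1, -16, 6, 49, 29] -> [49, 29, 6, -1, -16] -> [-16, -1, 6, 29, 49] -> [-16, 6] -> [6, -16]
  [11, -10, 43] -> [43, 11, -10] -> [-10, 11, 43] -> [-10] -> [-10]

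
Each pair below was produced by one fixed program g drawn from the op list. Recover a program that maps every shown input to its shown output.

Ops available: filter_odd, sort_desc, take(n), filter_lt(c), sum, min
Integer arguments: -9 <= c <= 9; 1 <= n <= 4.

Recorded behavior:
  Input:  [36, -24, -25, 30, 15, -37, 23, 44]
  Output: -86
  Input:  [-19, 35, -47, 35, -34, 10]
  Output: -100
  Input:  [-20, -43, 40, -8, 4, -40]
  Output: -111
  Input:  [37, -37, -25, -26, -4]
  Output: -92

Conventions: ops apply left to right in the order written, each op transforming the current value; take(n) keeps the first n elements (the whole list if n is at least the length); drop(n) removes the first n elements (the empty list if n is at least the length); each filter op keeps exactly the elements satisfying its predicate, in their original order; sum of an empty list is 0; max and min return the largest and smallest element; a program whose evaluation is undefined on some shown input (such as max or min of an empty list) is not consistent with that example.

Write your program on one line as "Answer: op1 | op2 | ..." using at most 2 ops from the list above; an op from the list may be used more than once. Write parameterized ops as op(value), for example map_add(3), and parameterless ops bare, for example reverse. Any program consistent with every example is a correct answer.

filter_lt(3) | sum

Check, running the answer program on each example:
  [36, -24, -25, 30, 15, -37, 23, 44] -> [-24, -25, -37] -> -86
  [-19, 35, -47, 35, -34, 10] -> [-19, -47, -34] -> -100
  [-20, -43, 40, -8, 4, -40] -> [-20, -43, -8, -40] -> -111
  [37, -37, -25, -26, -4] -> [-37, -25, -26, -4] -> -92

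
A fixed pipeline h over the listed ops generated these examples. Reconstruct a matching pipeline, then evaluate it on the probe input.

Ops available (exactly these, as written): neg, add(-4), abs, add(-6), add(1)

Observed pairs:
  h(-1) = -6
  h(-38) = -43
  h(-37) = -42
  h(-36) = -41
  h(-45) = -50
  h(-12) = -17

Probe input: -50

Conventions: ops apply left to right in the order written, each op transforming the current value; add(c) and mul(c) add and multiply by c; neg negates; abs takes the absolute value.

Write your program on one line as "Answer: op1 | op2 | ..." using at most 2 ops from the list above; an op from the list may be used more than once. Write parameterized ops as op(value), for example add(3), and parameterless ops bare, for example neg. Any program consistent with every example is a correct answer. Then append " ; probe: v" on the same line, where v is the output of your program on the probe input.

add(1) | add(-6) ; probe: -55

Check, running the answer program on each example:
  -1 -> 0 -> -6
  -38 -> -37 -> -43
  -37 -> -36 -> -42
  -36 -> -35 -> -41
  -45 -> -44 -> -50
  -12 -> -11 -> -17
  probe: -50 -> -49 -> -55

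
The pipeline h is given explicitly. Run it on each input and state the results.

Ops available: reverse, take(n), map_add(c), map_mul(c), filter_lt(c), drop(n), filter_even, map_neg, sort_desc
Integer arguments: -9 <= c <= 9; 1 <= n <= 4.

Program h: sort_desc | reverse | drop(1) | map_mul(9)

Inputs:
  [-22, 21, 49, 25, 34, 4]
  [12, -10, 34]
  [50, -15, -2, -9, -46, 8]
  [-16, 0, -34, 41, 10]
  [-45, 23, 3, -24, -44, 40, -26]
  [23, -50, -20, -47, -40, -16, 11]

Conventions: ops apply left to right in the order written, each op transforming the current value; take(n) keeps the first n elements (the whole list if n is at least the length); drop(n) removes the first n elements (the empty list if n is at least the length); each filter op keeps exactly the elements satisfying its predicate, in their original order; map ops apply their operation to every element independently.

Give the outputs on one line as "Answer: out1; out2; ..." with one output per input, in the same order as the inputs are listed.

Execution, op by op:
  [-22, 21, 49, 25, 34, 4] -> [49, 34, 25, 21, 4, -22] -> [-22, 4, 21, 25, 34, 49] -> [4, 21, 25, 34, 49] -> [36, 189, 225, 306, 441]
  [12, -10, 34] -> [34, 12, -10] -> [-10, 12, 34] -> [12, 34] -> [108, 306]
  [50, -15, -2, -9, -46, 8] -> [50, 8, -2, -9, -15, -46] -> [-46, -15, -9, -2, 8, 50] -> [-15, -9, -2, 8, 50] -> [-135, -81, -18, 72, 450]
  [-16, 0, -34, 41, 10] -> [41, 10, 0, -16, -34] -> [-34, -16, 0, 10, 41] -> [-16, 0, 10, 41] -> [-144, 0, 90, 369]
  [-45, 23, 3, -24, -44, 40, -26] -> [40, 23, 3, -24, -26, -44, -45] -> [-45, -44, -26, -24, 3, 23, 40] -> [-44, -26, -24, 3, 23, 40] -> [-396, -234, -216, 27, 207, 360]
  [23, -50, -20, -47, -40, -16, 11] -> [23, 11, -16, -20, -40, -47, -50] -> [-50, -47, -40, -20, -16, 11, 23] -> [-47, -40, -20, -16, 11, 23] -> [-423, -360, -180, -144, 99, 207]

[36, 189, 225, 306, 441]; [108, 306]; [-135, -81, -18, 72, 450]; [-144, 0, 90, 369]; [-396, -234, -216, 27, 207, 360]; [-423, -360, -180, -144, 99, 207]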